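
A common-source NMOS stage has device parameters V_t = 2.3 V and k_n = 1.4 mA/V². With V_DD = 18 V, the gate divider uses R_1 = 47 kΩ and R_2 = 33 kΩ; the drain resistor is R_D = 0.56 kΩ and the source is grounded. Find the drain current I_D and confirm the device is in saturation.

I_D ≈ 18 mA

V_G = V_DD·R_2/(R_1+R_2) = 18×33/80 = 7.42 V. With the source grounded, V_GS = V_G = 7.42 V.
Assume saturation: I_D = (k_n/2)(V_GS − V_t)² = (1.4/2)×(7.42 − 2.3)² = 0.7×5.12² = 18.4 mA.
V_DS = V_DD − I_D·R_D = 18 − 18.4×0.56 = 7.7 V.
Saturation requires V_DS ≥ V_GS − V_t = 5.12 V; 7.7 ≥ 5.12 ✓.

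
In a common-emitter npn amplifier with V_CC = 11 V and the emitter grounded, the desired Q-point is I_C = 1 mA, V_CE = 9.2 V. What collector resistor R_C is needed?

R_C ≈ 1.8 kΩ

Collector loop: V_CC = I_C·R_C + V_CE.
R_C = (V_CC − V_CE)/I_C = (11 − 9.2)/1 = 1.8 kΩ.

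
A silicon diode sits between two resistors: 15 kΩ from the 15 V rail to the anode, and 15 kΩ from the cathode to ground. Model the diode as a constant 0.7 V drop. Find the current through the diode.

I ≈ 0.48 mA

The two resistors are in series with the diode, so KVL gives 15 = I·15 + 0.7 + I·15.
I = (15 − 0.7) / (15 + 15) kΩ = 14.3 / 30 = 0.477 mA.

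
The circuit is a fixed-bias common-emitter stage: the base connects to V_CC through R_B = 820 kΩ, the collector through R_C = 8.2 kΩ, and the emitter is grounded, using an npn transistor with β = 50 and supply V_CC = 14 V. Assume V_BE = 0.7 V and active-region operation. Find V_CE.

V_CE ≈ 7.4 V

Base loop: V_CC = I_B·R_B + V_BE, so I_B = (14 − 0.7)/820 kΩ = 0.0162 mA.
In the active region I_C = β·I_B = 50 × 0.0162 = 0.811 mA.
Collector loop: V_CE = V_CC − I_C·R_C = 14 − 0.811×8.2 = 7.35 V.
Since V_CE = 7.35 V > V_CE(sat) ≈ 0.2 V, the transistor is in the active region as assumed.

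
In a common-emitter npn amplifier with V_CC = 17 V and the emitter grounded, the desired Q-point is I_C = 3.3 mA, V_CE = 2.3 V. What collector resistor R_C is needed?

Collector loop: V_CC = I_C·R_C + V_CE.
R_C = (V_CC − V_CE)/I_C = (17 − 2.3)/3.3 = 4.45 kΩ.

R_C ≈ 4.5 kΩ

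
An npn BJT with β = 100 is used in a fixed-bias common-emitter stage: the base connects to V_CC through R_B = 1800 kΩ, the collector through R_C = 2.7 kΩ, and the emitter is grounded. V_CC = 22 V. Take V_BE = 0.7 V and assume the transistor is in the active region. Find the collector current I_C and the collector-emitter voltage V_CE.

Base loop: V_CC = I_B·R_B + V_BE, so I_B = (22 − 0.7)/1800 kΩ = 0.0118 mA.
In the active region I_C = β·I_B = 100 × 0.0118 = 1.18 mA.
Collector loop: V_CE = V_CC − I_C·R_C = 22 − 1.18×2.7 = 18.8 V.
Since V_CE = 18.8 V > V_CE(sat) ≈ 0.2 V, the transistor is in the active region as assumed.

I_C ≈ 1.2 mA, V_CE ≈ 19 V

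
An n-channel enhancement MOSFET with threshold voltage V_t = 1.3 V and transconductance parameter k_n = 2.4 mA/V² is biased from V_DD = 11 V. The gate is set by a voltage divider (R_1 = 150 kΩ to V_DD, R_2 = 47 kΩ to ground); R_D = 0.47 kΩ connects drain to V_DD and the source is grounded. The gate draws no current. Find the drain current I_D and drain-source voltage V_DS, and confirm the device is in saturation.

V_G = V_DD·R_2/(R_1+R_2) = 11×47/197 = 2.62 V. With the source grounded, V_GS = V_G = 2.62 V.
Assume saturation: I_D = (k_n/2)(V_GS − V_t)² = (2.4/2)×(2.62 − 1.3)² = 1.2×1.32² = 2.1 mA.
V_DS = V_DD − I_D·R_D = 11 − 2.1×0.47 = 10 V.
Saturation requires V_DS ≥ V_GS − V_t = 1.32 V; 10 ≥ 1.32 ✓.

I_D ≈ 2.1 mA, V_DS ≈ 10 V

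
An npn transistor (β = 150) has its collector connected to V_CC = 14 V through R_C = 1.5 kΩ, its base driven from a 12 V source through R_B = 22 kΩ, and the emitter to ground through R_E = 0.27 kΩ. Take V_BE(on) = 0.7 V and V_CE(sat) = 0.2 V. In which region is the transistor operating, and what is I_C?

saturation; I_C ≈ 7.7 mA

Assume active: I_B = (12 − 0.7)/(22 + 151×0.27) = 0.18 mA, I_C = β·I_B = 27 mA.
Then V_CE = 14 − 27×1.5 − 27.2×0.27 = -33.8 V < 0.2 V — the active assumption fails.
Re-solve with V_CE = 0.2 V. KCL at the emitter: V_E/R_E = (V_BB−0.7−V_E)/R_B + (V_CC−0.2−V_E)/R_C, giving V_E = 2.2 V.
I_C = (V_CC − 0.2 − V_E)/R_C = (13.8 − 2.2)/1.5 = 7.73 mA.
Check: I_B = (11.3 − 2.2)/22 = 0.414 mA, and β·I_B = 62 mA > I_C, confirming saturation.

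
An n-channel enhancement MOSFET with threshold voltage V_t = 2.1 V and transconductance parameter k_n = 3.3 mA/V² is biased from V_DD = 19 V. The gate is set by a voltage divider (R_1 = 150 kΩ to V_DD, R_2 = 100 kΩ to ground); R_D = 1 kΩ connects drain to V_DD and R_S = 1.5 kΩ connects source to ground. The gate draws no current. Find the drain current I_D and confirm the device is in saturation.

I_D ≈ 2.8 mA

V_G = V_DD·R_2/(R_1+R_2) = 19×100/250 = 7.6 V.
Assume saturation: I_D = (k_n/2)(V_GS − V_t)² with V_GS = V_G − I_D·R_S = 7.6 − 1.5·I_D.
Substituting gives 3.71·I_D² − 28.2·I_D + 49.9 = 0, with roots I_D = 2.8 or 4.8 mA.
The root I_D = 4.8 mA gives V_GS = 0.394 V ≤ V_t, so take I_D = 2.8 mA.
Then V_GS = 3.4 V and V_DS = V_DD − I_D(R_D+R_S) = 19 − 2.8×2.5 = 12 V.
Saturation requires V_DS ≥ V_GS − V_t = 1.3 V; 12 ≥ 1.3 ✓.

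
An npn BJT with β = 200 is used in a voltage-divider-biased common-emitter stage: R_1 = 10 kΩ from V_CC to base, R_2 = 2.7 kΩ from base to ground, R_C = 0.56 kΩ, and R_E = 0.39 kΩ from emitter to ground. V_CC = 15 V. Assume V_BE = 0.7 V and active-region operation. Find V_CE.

Thevenize the base divider: V_Th = V_CC·R_2/(R_1+R_2) = 15×2.7/12.7 = 3.19 V, R_Th = R_1‖R_2 = 2.13 kΩ.
Base-emitter loop: V_Th = I_B·R_Th + V_BE + (β+1)I_B·R_E, so I_B = (3.19 − 0.7) / (2.13 + 201×0.39) = 0.0309 mA.
I_C = β·I_B = 200×0.0309 = 6.18 mA, and I_E = (β+1)I_B = 6.21 mA.
V_CE = V_CC − I_C·R_C − I_E·R_E = 15 − 6.18×0.56 − 6.21×0.39 = 9.11 V.
V_CE = 9.11 V > 0.2 V confirms active-region operation.

V_CE ≈ 9.1 V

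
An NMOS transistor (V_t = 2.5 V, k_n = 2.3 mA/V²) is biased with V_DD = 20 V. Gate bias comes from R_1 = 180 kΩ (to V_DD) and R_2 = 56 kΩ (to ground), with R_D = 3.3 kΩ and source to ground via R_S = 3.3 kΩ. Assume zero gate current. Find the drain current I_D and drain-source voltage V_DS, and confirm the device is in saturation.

I_D ≈ 0.48 mA, V_DS ≈ 17 V

V_G = V_DD·R_2/(R_1+R_2) = 20×56/236 = 4.75 V.
Assume saturation: I_D = (k_n/2)(V_GS − V_t)² with V_GS = V_G − I_D·R_S = 4.75 − 3.3·I_D.
Substituting gives 12.5·I_D² − 18·I_D + 5.8 = 0, with roots I_D = 0.484 or 0.957 mA.
The root I_D = 0.957 mA gives V_GS = 1.59 V ≤ V_t, so take I_D = 0.484 mA.
Then V_GS = 3.15 V and V_DS = V_DD − I_D(R_D+R_S) = 20 − 0.484×6.6 = 16.8 V.
Saturation requires V_DS ≥ V_GS − V_t = 0.649 V; 16.8 ≥ 0.649 ✓.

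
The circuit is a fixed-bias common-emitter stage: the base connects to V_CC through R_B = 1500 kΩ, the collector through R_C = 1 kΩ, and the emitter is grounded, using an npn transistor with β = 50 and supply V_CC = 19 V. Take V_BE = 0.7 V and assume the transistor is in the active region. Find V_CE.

V_CE ≈ 18 V

Base loop: V_CC = I_B·R_B + V_BE, so I_B = (19 − 0.7)/1500 kΩ = 0.0122 mA.
In the active region I_C = β·I_B = 50 × 0.0122 = 0.61 mA.
Collector loop: V_CE = V_CC − I_C·R_C = 19 − 0.61×1 = 18.4 V.
Since V_CE = 18.4 V > V_CE(sat) ≈ 0.2 V, the transistor is in the active region as assumed.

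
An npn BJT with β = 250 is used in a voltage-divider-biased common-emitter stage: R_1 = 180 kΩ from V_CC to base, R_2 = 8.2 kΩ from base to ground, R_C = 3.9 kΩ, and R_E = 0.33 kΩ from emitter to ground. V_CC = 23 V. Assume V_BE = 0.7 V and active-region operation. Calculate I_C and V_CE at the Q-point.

Thevenize the base divider: V_Th = V_CC·R_2/(R_1+R_2) = 23×8.2/188 = 1 V, R_Th = R_1‖R_2 = 7.84 kΩ.
Base-emitter loop: V_Th = I_B·R_Th + V_BE + (β+1)I_B·R_E, so I_B = (1 − 0.7) / (7.84 + 251×0.33) = 0.00333 mA.
I_C = β·I_B = 250×0.00333 = 0.833 mA, and I_E = (β+1)I_B = 0.836 mA.
V_CE = V_CC − I_C·R_C − I_E·R_E = 23 − 0.833×3.9 − 0.836×0.33 = 19.5 V.
V_CE = 19.5 V > 0.2 V confirms active-region operation.

I_C ≈ 0.83 mA, V_CE ≈ 19 V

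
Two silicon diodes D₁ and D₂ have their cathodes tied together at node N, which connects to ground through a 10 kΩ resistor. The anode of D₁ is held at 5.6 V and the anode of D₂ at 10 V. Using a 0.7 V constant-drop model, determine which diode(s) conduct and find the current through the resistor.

Assume both conduct. Then node N would need to be at both 5.6−0.7 = 4.9 V and 10−0.7 = 9.3 V, which is impossible.
Assume only D₂ conducts: V_N = 10 − 0.7 = 9.3 V, so I_R = 9.3/10 = 0.93 mA.
Check D₁: its anode-to-cathode voltage is 5.6 − 9.3 = -3.7 V < 0.7 V, so it is off. The assumption is consistent.

Only D₂ conducts; I_R ≈ 0.93 mA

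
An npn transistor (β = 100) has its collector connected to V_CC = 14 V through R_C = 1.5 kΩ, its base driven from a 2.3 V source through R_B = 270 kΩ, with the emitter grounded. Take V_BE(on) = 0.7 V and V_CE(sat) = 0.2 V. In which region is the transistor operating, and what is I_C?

active; I_C ≈ 0.59 mA

Assume active. Base-emitter loop: I_B = (V_BB − V_BE)/R_B = (2.3 − 0.7)/270 = 0.00593 mA.
I_C = β·I_B = 100×0.00593 = 0.593 mA.
V_CE = V_CC − I_C·R_C = 14 − 0.593×1.5 = 13.1 V > V_CE(sat), so the active-region assumption holds.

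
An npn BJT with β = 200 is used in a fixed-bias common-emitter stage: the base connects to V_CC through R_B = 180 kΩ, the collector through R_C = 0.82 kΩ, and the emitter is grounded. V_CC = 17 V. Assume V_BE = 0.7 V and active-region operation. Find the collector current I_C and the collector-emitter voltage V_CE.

Base loop: V_CC = I_B·R_B + V_BE, so I_B = (17 − 0.7)/180 kΩ = 0.0906 mA.
In the active region I_C = β·I_B = 200 × 0.0906 = 18.1 mA.
Collector loop: V_CE = V_CC − I_C·R_C = 17 − 18.1×0.82 = 2.15 V.
Since V_CE = 2.15 V > V_CE(sat) ≈ 0.2 V, the transistor is in the active region as assumed.

I_C ≈ 18 mA, V_CE ≈ 2.1 V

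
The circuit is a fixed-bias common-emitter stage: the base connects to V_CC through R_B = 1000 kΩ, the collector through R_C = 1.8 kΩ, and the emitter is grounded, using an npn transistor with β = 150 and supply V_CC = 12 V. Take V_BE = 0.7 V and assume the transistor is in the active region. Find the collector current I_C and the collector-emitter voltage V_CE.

Base loop: V_CC = I_B·R_B + V_BE, so I_B = (12 − 0.7)/1000 kΩ = 0.0113 mA.
In the active region I_C = β·I_B = 150 × 0.0113 = 1.7 mA.
Collector loop: V_CE = V_CC − I_C·R_C = 12 − 1.7×1.8 = 8.95 V.
Since V_CE = 8.95 V > V_CE(sat) ≈ 0.2 V, the transistor is in the active region as assumed.

I_C ≈ 1.7 mA, V_CE ≈ 8.9 V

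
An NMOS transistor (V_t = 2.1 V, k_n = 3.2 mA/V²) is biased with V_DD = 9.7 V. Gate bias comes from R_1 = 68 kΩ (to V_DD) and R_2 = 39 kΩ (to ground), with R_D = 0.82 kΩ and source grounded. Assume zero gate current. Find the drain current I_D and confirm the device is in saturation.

I_D ≈ 3.3 mA

V_G = V_DD·R_2/(R_1+R_2) = 9.7×39/107 = 3.54 V. With the source grounded, V_GS = V_G = 3.54 V.
Assume saturation: I_D = (k_n/2)(V_GS − V_t)² = (3.2/2)×(3.54 − 2.1)² = 1.6×1.44² = 3.3 mA.
V_DS = V_DD − I_D·R_D = 9.7 − 3.3×0.82 = 7 V.
Saturation requires V_DS ≥ V_GS − V_t = 1.44 V; 7 ≥ 1.44 ✓.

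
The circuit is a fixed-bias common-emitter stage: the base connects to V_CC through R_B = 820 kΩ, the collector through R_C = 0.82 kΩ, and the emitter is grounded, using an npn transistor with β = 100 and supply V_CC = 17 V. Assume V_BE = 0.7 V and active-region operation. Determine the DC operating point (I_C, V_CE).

I_C ≈ 2 mA, V_CE ≈ 15 V

Base loop: V_CC = I_B·R_B + V_BE, so I_B = (17 − 0.7)/820 kΩ = 0.0199 mA.
In the active region I_C = β·I_B = 100 × 0.0199 = 1.99 mA.
Collector loop: V_CE = V_CC − I_C·R_C = 17 − 1.99×0.82 = 15.4 V.
Since V_CE = 15.4 V > V_CE(sat) ≈ 0.2 V, the transistor is in the active region as assumed.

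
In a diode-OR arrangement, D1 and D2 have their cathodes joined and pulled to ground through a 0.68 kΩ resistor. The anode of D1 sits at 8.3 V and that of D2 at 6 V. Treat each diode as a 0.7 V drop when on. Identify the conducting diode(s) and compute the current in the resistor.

Only D1 conducts; I_R ≈ 11 mA

Assume both conduct. Then node N would need to be at both 8.3−0.7 = 7.6 V and 6−0.7 = 5.3 V, which is impossible.
Assume only D1 conducts: V_N = 8.3 − 0.7 = 7.6 V, so I_R = 7.6/0.68 = 11.2 mA.
Check D2: its anode-to-cathode voltage is 6 − 7.6 = -1.6 V < 0.7 V, so it is off. The assumption is consistent.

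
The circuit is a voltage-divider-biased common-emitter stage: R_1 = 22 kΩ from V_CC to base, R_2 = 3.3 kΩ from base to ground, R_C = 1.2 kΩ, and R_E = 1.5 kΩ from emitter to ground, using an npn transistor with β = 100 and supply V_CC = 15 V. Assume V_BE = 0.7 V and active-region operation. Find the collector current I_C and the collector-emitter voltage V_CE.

I_C ≈ 0.81 mA, V_CE ≈ 13 V

Thevenize the base divider: V_Th = V_CC·R_2/(R_1+R_2) = 15×3.3/25.3 = 1.96 V, R_Th = R_1‖R_2 = 2.87 kΩ.
Base-emitter loop: V_Th = I_B·R_Th + V_BE + (β+1)I_B·R_E, so I_B = (1.96 − 0.7) / (2.87 + 101×1.5) = 0.00814 mA.
I_C = β·I_B = 100×0.00814 = 0.814 mA, and I_E = (β+1)I_B = 0.822 mA.
V_CE = V_CC − I_C·R_C − I_E·R_E = 15 − 0.814×1.2 − 0.822×1.5 = 12.8 V.
V_CE = 12.8 V > 0.2 V confirms active-region operation.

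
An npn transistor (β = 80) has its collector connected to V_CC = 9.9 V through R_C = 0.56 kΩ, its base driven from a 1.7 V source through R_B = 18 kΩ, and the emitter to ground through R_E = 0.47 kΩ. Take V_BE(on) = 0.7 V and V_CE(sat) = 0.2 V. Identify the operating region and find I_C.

active; I_C ≈ 1.4 mA

Assume active. Base-emitter loop: I_B = (V_BB − V_BE)/(R_B + (β+1)R_E) = (1.7 − 0.7)/(18 + 81×0.47) = 0.0178 mA.
I_C = β·I_B = 80×0.0178 = 1.43 mA.
V_CE = V_CC − I_C·R_C − I_E·R_E = 9.9 − 1.43×0.56 − 1.44×0.47 = 8.42 V > V_CE(sat), so the active-region assumption holds.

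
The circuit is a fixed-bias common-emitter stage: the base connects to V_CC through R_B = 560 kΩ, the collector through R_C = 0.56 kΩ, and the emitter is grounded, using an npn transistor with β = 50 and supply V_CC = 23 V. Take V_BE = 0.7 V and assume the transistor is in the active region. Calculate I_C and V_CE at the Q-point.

I_C ≈ 2 mA, V_CE ≈ 22 V

Base loop: V_CC = I_B·R_B + V_BE, so I_B = (23 − 0.7)/560 kΩ = 0.0398 mA.
In the active region I_C = β·I_B = 50 × 0.0398 = 1.99 mA.
Collector loop: V_CE = V_CC − I_C·R_C = 23 − 1.99×0.56 = 21.9 V.
Since V_CE = 21.9 V > V_CE(sat) ≈ 0.2 V, the transistor is in the active region as assumed.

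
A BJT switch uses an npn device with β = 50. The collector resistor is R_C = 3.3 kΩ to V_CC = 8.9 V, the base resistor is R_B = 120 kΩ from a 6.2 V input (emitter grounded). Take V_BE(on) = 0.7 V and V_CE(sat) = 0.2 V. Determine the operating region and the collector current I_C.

Assume active. Base-emitter loop: I_B = (V_BB − V_BE)/R_B = (6.2 − 0.7)/120 = 0.0458 mA.
I_C = β·I_B = 50×0.0458 = 2.29 mA.
V_CE = V_CC − I_C·R_C = 8.9 − 2.29×3.3 = 1.34 V > V_CE(sat), so the active-region assumption holds.

active; I_C ≈ 2.3 mA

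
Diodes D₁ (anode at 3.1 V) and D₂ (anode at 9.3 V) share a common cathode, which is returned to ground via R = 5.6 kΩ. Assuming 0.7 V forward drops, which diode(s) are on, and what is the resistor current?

Only D₂ conducts; I_R ≈ 1.5 mA

Assume both conduct. Then node N would need to be at both 3.1−0.7 = 2.4 V and 9.3−0.7 = 8.6 V, which is impossible.
Assume only D₂ conducts: V_N = 9.3 − 0.7 = 8.6 V, so I_R = 8.6/5.6 = 1.54 mA.
Check D₁: its anode-to-cathode voltage is 3.1 − 8.6 = -5.5 V < 0.7 V, so it is off. The assumption is consistent.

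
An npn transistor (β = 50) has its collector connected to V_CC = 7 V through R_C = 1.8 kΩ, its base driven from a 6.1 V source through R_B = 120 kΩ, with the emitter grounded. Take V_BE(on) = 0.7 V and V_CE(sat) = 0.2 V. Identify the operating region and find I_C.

active; I_C ≈ 2.2 mA

Assume active. Base-emitter loop: I_B = (V_BB − V_BE)/R_B = (6.1 − 0.7)/120 = 0.045 mA.
I_C = β·I_B = 50×0.045 = 2.25 mA.
V_CE = V_CC − I_C·R_C = 7 − 2.25×1.8 = 2.95 V > V_CE(sat), so the active-region assumption holds.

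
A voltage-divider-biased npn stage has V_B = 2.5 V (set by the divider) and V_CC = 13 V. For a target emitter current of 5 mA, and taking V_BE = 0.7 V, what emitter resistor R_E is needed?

R_E ≈ 0.36 kΩ

V_E = V_B − V_BE = 2.5 − 0.7 = 1.8 V.
R_E = V_E / I_E = 1.8 / 5 = 0.36 kΩ.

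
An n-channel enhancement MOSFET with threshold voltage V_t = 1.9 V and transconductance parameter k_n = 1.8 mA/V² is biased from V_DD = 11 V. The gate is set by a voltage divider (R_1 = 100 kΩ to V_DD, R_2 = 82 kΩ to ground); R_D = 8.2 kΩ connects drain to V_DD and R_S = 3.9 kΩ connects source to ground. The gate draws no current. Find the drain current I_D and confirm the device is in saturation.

I_D ≈ 0.58 mA

V_G = V_DD·R_2/(R_1+R_2) = 11×82/182 = 4.96 V.
Assume saturation: I_D = (k_n/2)(V_GS − V_t)² with V_GS = V_G − I_D·R_S = 4.96 − 3.9·I_D.
Substituting gives 13.7·I_D² − 22.5·I_D + 8.41 = 0, with roots I_D = 0.578 or 1.06 mA.
The root I_D = 1.06 mA gives V_GS = 0.814 V ≤ V_t, so take I_D = 0.578 mA.
Then V_GS = 2.7 V and V_DS = V_DD − I_D(R_D+R_S) = 11 − 0.578×12.1 = 4 V.
Saturation requires V_DS ≥ V_GS − V_t = 0.801 V; 4 ≥ 0.801 ✓.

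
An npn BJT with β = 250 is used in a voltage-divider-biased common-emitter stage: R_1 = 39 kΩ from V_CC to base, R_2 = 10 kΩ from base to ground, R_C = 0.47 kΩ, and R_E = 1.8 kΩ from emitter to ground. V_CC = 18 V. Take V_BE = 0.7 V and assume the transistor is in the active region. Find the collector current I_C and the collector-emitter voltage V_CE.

Thevenize the base divider: V_Th = V_CC·R_2/(R_1+R_2) = 18×10/49 = 3.67 V, R_Th = R_1‖R_2 = 7.96 kΩ.
Base-emitter loop: V_Th = I_B·R_Th + V_BE + (β+1)I_B·R_E, so I_B = (3.67 − 0.7) / (7.96 + 251×1.8) = 0.00647 mA.
I_C = β·I_B = 250×0.00647 = 1.62 mA, and I_E = (β+1)I_B = 1.62 mA.
V_CE = V_CC − I_C·R_C − I_E·R_E = 18 − 1.62×0.47 − 1.62×1.8 = 14.3 V.
V_CE = 14.3 V > 0.2 V confirms active-region operation.

I_C ≈ 1.6 mA, V_CE ≈ 14 V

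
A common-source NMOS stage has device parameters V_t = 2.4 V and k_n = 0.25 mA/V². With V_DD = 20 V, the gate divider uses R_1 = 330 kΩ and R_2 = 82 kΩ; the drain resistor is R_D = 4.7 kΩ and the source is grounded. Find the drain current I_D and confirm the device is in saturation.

I_D ≈ 0.31 mA

V_G = V_DD·R_2/(R_1+R_2) = 20×82/412 = 3.98 V. With the source grounded, V_GS = V_G = 3.98 V.
Assume saturation: I_D = (k_n/2)(V_GS − V_t)² = (0.25/2)×(3.98 − 2.4)² = 0.125×1.58² = 0.312 mA.
V_DS = V_DD − I_D·R_D = 20 − 0.312×4.7 = 18.5 V.
Saturation requires V_DS ≥ V_GS − V_t = 1.58 V; 18.5 ≥ 1.58 ✓.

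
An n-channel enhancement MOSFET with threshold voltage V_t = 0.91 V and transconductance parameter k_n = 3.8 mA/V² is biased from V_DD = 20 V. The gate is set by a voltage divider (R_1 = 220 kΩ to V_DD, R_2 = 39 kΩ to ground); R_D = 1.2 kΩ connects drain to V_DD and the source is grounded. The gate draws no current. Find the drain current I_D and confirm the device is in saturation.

I_D ≈ 8.4 mA

V_G = V_DD·R_2/(R_1+R_2) = 20×39/259 = 3.01 V. With the source grounded, V_GS = V_G = 3.01 V.
Assume saturation: I_D = (k_n/2)(V_GS − V_t)² = (3.8/2)×(3.01 − 0.91)² = 1.9×2.1² = 8.39 mA.
V_DS = V_DD − I_D·R_D = 20 − 8.39×1.2 = 9.93 V.
Saturation requires V_DS ≥ V_GS − V_t = 2.1 V; 9.93 ≥ 2.1 ✓.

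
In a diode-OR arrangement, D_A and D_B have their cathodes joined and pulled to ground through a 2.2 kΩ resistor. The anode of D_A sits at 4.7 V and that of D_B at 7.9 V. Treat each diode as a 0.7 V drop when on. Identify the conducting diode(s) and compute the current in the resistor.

Assume both conduct. Then node N would need to be at both 4.7−0.7 = 4 V and 7.9−0.7 = 7.2 V, which is impossible.
Assume only D_B conducts: V_N = 7.9 − 0.7 = 7.2 V, so I_R = 7.2/2.2 = 3.27 mA.
Check D_A: its anode-to-cathode voltage is 4.7 − 7.2 = -2.5 V < 0.7 V, so it is off. The assumption is consistent.

Only D_B conducts; I_R ≈ 3.3 mA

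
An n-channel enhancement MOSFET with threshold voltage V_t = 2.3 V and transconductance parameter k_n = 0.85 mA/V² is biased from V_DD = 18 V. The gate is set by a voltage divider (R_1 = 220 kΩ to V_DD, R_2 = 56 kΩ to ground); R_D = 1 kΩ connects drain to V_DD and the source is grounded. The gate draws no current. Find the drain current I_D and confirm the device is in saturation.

I_D ≈ 0.78 mA

V_G = V_DD·R_2/(R_1+R_2) = 18×56/276 = 3.65 V. With the source grounded, V_GS = V_G = 3.65 V.
Assume saturation: I_D = (k_n/2)(V_GS − V_t)² = (0.85/2)×(3.65 − 2.3)² = 0.425×1.35² = 0.777 mA.
V_DS = V_DD − I_D·R_D = 18 − 0.777×1 = 17.2 V.
Saturation requires V_DS ≥ V_GS − V_t = 1.35 V; 17.2 ≥ 1.35 ✓.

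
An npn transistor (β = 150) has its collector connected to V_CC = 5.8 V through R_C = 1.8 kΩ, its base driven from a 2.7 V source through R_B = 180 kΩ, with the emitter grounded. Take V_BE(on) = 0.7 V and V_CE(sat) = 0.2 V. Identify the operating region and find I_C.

Assume active. Base-emitter loop: I_B = (V_BB − V_BE)/R_B = (2.7 − 0.7)/180 = 0.0111 mA.
I_C = β·I_B = 150×0.0111 = 1.67 mA.
V_CE = V_CC − I_C·R_C = 5.8 − 1.67×1.8 = 2.8 V > V_CE(sat), so the active-region assumption holds.

active; I_C ≈ 1.7 mA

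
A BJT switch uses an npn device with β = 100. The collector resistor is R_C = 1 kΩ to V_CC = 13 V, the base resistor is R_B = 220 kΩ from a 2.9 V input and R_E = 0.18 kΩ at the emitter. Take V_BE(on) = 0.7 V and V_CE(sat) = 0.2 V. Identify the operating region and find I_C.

active; I_C ≈ 0.92 mA

Assume active. Base-emitter loop: I_B = (V_BB − V_BE)/(R_B + (β+1)R_E) = (2.9 − 0.7)/(220 + 101×0.18) = 0.00924 mA.
I_C = β·I_B = 100×0.00924 = 0.924 mA.
V_CE = V_CC − I_C·R_C − I_E·R_E = 13 − 0.924×1 − 0.933×0.18 = 11.9 V > V_CE(sat), so the active-region assumption holds.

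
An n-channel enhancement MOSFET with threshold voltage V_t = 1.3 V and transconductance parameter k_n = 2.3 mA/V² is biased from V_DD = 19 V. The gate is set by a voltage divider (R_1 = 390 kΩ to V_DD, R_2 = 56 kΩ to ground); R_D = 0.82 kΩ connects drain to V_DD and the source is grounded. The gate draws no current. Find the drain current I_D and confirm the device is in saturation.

I_D ≈ 1.4 mA

V_G = V_DD·R_2/(R_1+R_2) = 19×56/446 = 2.39 V. With the source grounded, V_GS = V_G = 2.39 V.
Assume saturation: I_D = (k_n/2)(V_GS − V_t)² = (2.3/2)×(2.39 − 1.3)² = 1.15×1.09² = 1.36 mA.
V_DS = V_DD − I_D·R_D = 19 − 1.36×0.82 = 17.9 V.
Saturation requires V_DS ≥ V_GS − V_t = 1.09 V; 17.9 ≥ 1.09 ✓.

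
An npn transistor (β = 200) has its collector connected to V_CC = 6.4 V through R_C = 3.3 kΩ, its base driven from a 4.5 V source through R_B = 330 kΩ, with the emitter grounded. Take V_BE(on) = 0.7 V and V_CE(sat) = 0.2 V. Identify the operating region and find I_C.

saturation; I_C ≈ 1.9 mA

Assume active: I_B = (4.5 − 0.7)/330 = 0.0115 mA, giving I_C = β·I_B = 2.3 mA.
But then V_CE = 6.4 − 2.3×3.3 = -1.2 V < V_CE(sat) = 0.2 V — impossible in the active region.
So the transistor is saturated. With V_CE = 0.2 V, I_C = (V_CC − 0.2)/R_C = 6.2/3.3 = 1.88 mA.
Check: β·I_B = 2.3 mA > I_C = 1.88 mA, confirming saturation.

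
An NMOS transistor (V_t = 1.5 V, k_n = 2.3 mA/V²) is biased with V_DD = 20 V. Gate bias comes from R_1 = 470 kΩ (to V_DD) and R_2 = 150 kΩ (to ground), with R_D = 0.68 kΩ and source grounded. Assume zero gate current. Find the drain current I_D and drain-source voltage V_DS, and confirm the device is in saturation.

I_D ≈ 13 mA, V_DS ≈ 11 V

V_G = V_DD·R_2/(R_1+R_2) = 20×150/620 = 4.84 V. With the source grounded, V_GS = V_G = 4.84 V.
Assume saturation: I_D = (k_n/2)(V_GS − V_t)² = (2.3/2)×(4.84 − 1.5)² = 1.15×3.34² = 12.8 mA.
V_DS = V_DD − I_D·R_D = 20 − 12.8×0.68 = 11.3 V.
Saturation requires V_DS ≥ V_GS − V_t = 3.34 V; 11.3 ≥ 3.34 ✓.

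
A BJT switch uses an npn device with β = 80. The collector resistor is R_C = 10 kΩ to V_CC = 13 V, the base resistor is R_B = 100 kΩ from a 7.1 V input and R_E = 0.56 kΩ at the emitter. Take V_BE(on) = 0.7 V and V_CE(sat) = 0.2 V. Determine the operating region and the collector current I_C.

saturation; I_C ≈ 1.2 mA

Assume active: I_B = (7.1 − 0.7)/(100 + 81×0.56) = 0.044 mA, I_C = β·I_B = 3.52 mA.
Then V_CE = 13 − 3.52×10 − 3.57×0.56 = -24.2 V < 0.2 V — the active assumption fails.
Re-solve with V_CE = 0.2 V. KCL at the emitter: V_E/R_E = (V_BB−0.7−V_E)/R_B + (V_CC−0.2−V_E)/R_C, giving V_E = 0.709 V.
I_C = (V_CC − 0.2 − V_E)/R_C = (12.8 − 0.709)/10 = 1.21 mA.
Check: I_B = (6.4 − 0.709)/100 = 0.0569 mA, and β·I_B = 4.55 mA > I_C, confirming saturation.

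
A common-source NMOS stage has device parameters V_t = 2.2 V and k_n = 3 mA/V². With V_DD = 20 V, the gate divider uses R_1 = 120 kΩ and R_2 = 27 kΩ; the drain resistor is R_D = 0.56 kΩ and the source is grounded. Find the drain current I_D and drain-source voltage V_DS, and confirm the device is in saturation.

I_D ≈ 3.3 mA, V_DS ≈ 18 V

V_G = V_DD·R_2/(R_1+R_2) = 20×27/147 = 3.67 V. With the source grounded, V_GS = V_G = 3.67 V.
Assume saturation: I_D = (k_n/2)(V_GS − V_t)² = (3/2)×(3.67 − 2.2)² = 1.5×1.47² = 3.26 mA.
V_DS = V_DD − I_D·R_D = 20 − 3.26×0.56 = 18.2 V.
Saturation requires V_DS ≥ V_GS − V_t = 1.47 V; 18.2 ≥ 1.47 ✓.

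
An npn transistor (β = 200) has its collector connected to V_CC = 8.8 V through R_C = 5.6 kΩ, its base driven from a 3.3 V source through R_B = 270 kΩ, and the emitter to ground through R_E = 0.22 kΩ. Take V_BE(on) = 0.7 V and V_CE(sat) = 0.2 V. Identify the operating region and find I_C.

saturation; I_C ≈ 1.5 mA

Assume active: I_B = (3.3 − 0.7)/(270 + 201×0.22) = 0.00827 mA, I_C = β·I_B = 1.65 mA.
Then V_CE = 8.8 − 1.65×5.6 − 1.66×0.22 = -0.833 V < 0.2 V — the active assumption fails.
Re-solve with V_CE = 0.2 V. KCL at the emitter: V_E/R_E = (V_BB−0.7−V_E)/R_B + (V_CC−0.2−V_E)/R_C, giving V_E = 0.327 V.
I_C = (V_CC − 0.2 − V_E)/R_C = (8.6 − 0.327)/5.6 = 1.48 mA.
Check: I_B = (2.6 − 0.327)/270 = 0.00842 mA, and β·I_B = 1.68 mA > I_C, confirming saturation.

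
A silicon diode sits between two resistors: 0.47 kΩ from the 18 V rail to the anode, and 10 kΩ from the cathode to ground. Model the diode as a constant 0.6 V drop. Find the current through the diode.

I ≈ 1.7 mA

The two resistors are in series with the diode, so KVL gives 18 = I·0.47 + 0.6 + I·10.
I = (18 − 0.6) / (0.47 + 10) kΩ = 17.4 / 10.5 = 1.66 mA.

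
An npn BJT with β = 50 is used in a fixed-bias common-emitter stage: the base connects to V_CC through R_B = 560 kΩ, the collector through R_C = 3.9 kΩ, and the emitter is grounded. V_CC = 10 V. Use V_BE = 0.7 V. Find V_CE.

Base loop: V_CC = I_B·R_B + V_BE, so I_B = (10 − 0.7)/560 kΩ = 0.0166 mA.
In the active region I_C = β·I_B = 50 × 0.0166 = 0.83 mA.
Collector loop: V_CE = V_CC − I_C·R_C = 10 − 0.83×3.9 = 6.76 V.
Since V_CE = 6.76 V > V_CE(sat) ≈ 0.2 V, the transistor is in the active region as assumed.

V_CE ≈ 6.8 V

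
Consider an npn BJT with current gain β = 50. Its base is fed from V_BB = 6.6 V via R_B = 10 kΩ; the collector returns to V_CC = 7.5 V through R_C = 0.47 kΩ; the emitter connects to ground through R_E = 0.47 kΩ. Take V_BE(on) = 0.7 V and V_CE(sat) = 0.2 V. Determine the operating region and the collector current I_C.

saturation; I_C ≈ 7.7 mA

Assume active: I_B = (6.6 − 0.7)/(10 + 51×0.47) = 0.174 mA, I_C = β·I_B = 8.68 mA.
Then V_CE = 7.5 − 8.68×0.47 − 8.86×0.47 = -0.745 V < 0.2 V — the active assumption fails.
Re-solve with V_CE = 0.2 V. KCL at the emitter: V_E/R_E = (V_BB−0.7−V_E)/R_B + (V_CC−0.2−V_E)/R_C, giving V_E = 3.7 V.
I_C = (V_CC − 0.2 − V_E)/R_C = (7.3 − 3.7)/0.47 = 7.66 mA.
Check: I_B = (5.9 − 3.7)/10 = 0.22 mA, and β·I_B = 11 mA > I_C, confirming saturation.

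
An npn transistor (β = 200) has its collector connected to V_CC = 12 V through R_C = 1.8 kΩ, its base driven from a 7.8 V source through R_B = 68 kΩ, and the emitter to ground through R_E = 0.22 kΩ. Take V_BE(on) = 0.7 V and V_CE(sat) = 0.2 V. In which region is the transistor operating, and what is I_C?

Assume active: I_B = (7.8 − 0.7)/(68 + 201×0.22) = 0.0633 mA, I_C = β·I_B = 12.7 mA.
Then V_CE = 12 − 12.7×1.8 − 12.7×0.22 = -13.6 V < 0.2 V — the active assumption fails.
Re-solve with V_CE = 0.2 V. KCL at the emitter: V_E/R_E = (V_BB−0.7−V_E)/R_B + (V_CC−0.2−V_E)/R_C, giving V_E = 1.3 V.
I_C = (V_CC − 0.2 − V_E)/R_C = (11.8 − 1.3)/1.8 = 5.83 mA.
Check: I_B = (7.1 − 1.3)/68 = 0.0853 mA, and β·I_B = 17.1 mA > I_C, confirming saturation.

saturation; I_C ≈ 5.8 mA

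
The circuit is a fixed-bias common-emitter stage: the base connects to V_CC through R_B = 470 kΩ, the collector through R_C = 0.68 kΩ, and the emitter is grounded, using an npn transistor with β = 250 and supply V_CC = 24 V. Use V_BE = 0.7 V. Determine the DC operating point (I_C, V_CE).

I_C ≈ 12 mA, V_CE ≈ 16 V

Base loop: V_CC = I_B·R_B + V_BE, so I_B = (24 − 0.7)/470 kΩ = 0.0496 mA.
In the active region I_C = β·I_B = 250 × 0.0496 = 12.4 mA.
Collector loop: V_CE = V_CC − I_C·R_C = 24 − 12.4×0.68 = 15.6 V.
Since V_CE = 15.6 V > V_CE(sat) ≈ 0.2 V, the transistor is in the active region as assumed.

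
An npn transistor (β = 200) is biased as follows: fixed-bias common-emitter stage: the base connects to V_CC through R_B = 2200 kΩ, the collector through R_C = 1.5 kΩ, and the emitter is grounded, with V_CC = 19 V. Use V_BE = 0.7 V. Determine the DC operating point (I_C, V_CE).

I_C ≈ 1.7 mA, V_CE ≈ 17 V

Base loop: V_CC = I_B·R_B + V_BE, so I_B = (19 − 0.7)/2200 kΩ = 0.00832 mA.
In the active region I_C = β·I_B = 200 × 0.00832 = 1.66 mA.
Collector loop: V_CE = V_CC − I_C·R_C = 19 − 1.66×1.5 = 16.5 V.
Since V_CE = 16.5 V > V_CE(sat) ≈ 0.2 V, the transistor is in the active region as assumed.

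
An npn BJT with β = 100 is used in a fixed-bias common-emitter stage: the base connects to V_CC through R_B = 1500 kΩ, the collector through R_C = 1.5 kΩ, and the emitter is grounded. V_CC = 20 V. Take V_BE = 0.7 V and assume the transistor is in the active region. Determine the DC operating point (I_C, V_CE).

Base loop: V_CC = I_B·R_B + V_BE, so I_B = (20 − 0.7)/1500 kΩ = 0.0129 mA.
In the active region I_C = β·I_B = 100 × 0.0129 = 1.29 mA.
Collector loop: V_CE = V_CC − I_C·R_C = 20 − 1.29×1.5 = 18.1 V.
Since V_CE = 18.1 V > V_CE(sat) ≈ 0.2 V, the transistor is in the active region as assumed.

I_C ≈ 1.3 mA, V_CE ≈ 18 V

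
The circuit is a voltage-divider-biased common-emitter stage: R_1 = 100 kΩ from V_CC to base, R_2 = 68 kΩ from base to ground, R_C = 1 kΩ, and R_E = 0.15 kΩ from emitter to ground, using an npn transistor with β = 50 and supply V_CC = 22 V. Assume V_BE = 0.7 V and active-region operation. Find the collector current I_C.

I_C ≈ 8.5 mA

Thevenize the base divider: V_Th = V_CC·R_2/(R_1+R_2) = 22×68/168 = 8.9 V, R_Th = R_1‖R_2 = 40.5 kΩ.
Base-emitter loop: V_Th = I_B·R_Th + V_BE + (β+1)I_B·R_E, so I_B = (8.9 − 0.7) / (40.5 + 51×0.15) = 0.17 mA.
I_C = β·I_B = 50×0.17 = 8.52 mA, and I_E = (β+1)I_B = 8.69 mA.
V_CE = V_CC − I_C·R_C − I_E·R_E = 22 − 8.52×1 − 8.69×0.15 = 12.2 V.
V_CE = 12.2 V > 0.2 V confirms active-region operation.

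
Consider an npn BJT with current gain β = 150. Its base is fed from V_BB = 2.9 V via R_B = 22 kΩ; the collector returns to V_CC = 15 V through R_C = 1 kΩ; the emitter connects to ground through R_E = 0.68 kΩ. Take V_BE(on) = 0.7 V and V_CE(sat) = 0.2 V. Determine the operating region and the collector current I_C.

active; I_C ≈ 2.6 mA

Assume active. Base-emitter loop: I_B = (V_BB − V_BE)/(R_B + (β+1)R_E) = (2.9 − 0.7)/(22 + 151×0.68) = 0.0176 mA.
I_C = β·I_B = 150×0.0176 = 2.65 mA.
V_CE = V_CC − I_C·R_C − I_E·R_E = 15 − 2.65×1 − 2.66×0.68 = 10.5 V > V_CE(sat), so the active-region assumption holds.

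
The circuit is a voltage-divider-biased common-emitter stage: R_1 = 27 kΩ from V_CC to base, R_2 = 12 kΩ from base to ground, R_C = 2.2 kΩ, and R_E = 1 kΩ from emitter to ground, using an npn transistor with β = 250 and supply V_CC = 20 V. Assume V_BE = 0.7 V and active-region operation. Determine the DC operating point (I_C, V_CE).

Thevenize the base divider: V_Th = V_CC·R_2/(R_1+R_2) = 20×12/39 = 6.15 V, R_Th = R_1‖R_2 = 8.31 kΩ.
Base-emitter loop: V_Th = I_B·R_Th + V_BE + (β+1)I_B·R_E, so I_B = (6.15 − 0.7) / (8.31 + 251×1) = 0.021 mA.
I_C = β·I_B = 250×0.021 = 5.26 mA, and I_E = (β+1)I_B = 5.28 mA.
V_CE = V_CC − I_C·R_C − I_E·R_E = 20 − 5.26×2.2 − 5.28×1 = 3.15 V.
V_CE = 3.15 V > 0.2 V confirms active-region operation.

I_C ≈ 5.3 mA, V_CE ≈ 3.2 V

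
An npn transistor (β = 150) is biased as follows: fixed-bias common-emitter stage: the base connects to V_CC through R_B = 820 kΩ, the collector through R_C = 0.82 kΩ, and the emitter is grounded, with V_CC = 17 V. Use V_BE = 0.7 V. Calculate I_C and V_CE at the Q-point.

I_C ≈ 3 mA, V_CE ≈ 15 V

Base loop: V_CC = I_B·R_B + V_BE, so I_B = (17 − 0.7)/820 kΩ = 0.0199 mA.
In the active region I_C = β·I_B = 150 × 0.0199 = 2.98 mA.
Collector loop: V_CE = V_CC − I_C·R_C = 17 − 2.98×0.82 = 14.6 V.
Since V_CE = 14.6 V > V_CE(sat) ≈ 0.2 V, the transistor is in the active region as assumed.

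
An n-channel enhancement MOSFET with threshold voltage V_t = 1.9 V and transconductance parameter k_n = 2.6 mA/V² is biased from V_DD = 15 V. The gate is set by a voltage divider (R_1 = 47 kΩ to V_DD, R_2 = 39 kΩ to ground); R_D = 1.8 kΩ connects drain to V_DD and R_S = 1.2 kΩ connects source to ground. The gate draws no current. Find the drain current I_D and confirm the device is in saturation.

V_G = V_DD·R_2/(R_1+R_2) = 15×39/86 = 6.8 V.
Assume saturation: I_D = (k_n/2)(V_GS − V_t)² with V_GS = V_G − I_D·R_S = 6.8 − 1.2·I_D.
Substituting gives 1.87·I_D² − 16.3·I_D + 31.2 = 0, with roots I_D = 2.85 or 5.85 mA.
The root I_D = 5.85 mA gives V_GS = -0.222 V ≤ V_t, so take I_D = 2.85 mA.
Then V_GS = 3.38 V and V_DS = V_DD − I_D(R_D+R_S) = 15 − 2.85×3 = 6.45 V.
Saturation requires V_DS ≥ V_GS − V_t = 1.48 V; 6.45 ≥ 1.48 ✓.

I_D ≈ 2.9 mA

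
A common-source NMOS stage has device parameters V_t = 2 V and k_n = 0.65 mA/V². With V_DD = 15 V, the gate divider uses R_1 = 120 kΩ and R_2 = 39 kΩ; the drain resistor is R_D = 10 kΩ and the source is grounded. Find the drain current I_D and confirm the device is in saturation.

V_G = V_DD·R_2/(R_1+R_2) = 15×39/159 = 3.68 V. With the source grounded, V_GS = V_G = 3.68 V.
Assume saturation: I_D = (k_n/2)(V_GS − V_t)² = (0.65/2)×(3.68 − 2)² = 0.325×1.68² = 0.916 mA.
V_DS = V_DD − I_D·R_D = 15 − 0.916×10 = 5.84 V.
Saturation requires V_DS ≥ V_GS − V_t = 1.68 V; 5.84 ≥ 1.68 ✓.

I_D ≈ 0.92 mA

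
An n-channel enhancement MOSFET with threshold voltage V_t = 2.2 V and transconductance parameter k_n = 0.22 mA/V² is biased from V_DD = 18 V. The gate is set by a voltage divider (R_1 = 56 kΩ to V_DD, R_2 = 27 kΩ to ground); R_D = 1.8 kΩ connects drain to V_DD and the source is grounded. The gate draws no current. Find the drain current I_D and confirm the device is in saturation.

V_G = V_DD·R_2/(R_1+R_2) = 18×27/83 = 5.86 V. With the source grounded, V_GS = V_G = 5.86 V.
Assume saturation: I_D = (k_n/2)(V_GS − V_t)² = (0.22/2)×(5.86 − 2.2)² = 0.11×3.66² = 1.47 mA.
V_DS = V_DD − I_D·R_D = 18 − 1.47×1.8 = 15.4 V.
Saturation requires V_DS ≥ V_GS − V_t = 3.66 V; 15.4 ≥ 3.66 ✓.

I_D ≈ 1.5 mA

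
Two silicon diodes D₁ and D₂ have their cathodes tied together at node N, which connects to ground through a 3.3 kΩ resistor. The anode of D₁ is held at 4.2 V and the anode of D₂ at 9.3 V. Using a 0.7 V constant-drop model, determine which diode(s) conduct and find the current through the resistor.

Only D₂ conducts; I_R ≈ 2.6 mA

Assume both conduct. Then node N would need to be at both 4.2−0.7 = 3.5 V and 9.3−0.7 = 8.6 V, which is impossible.
Assume only D₂ conducts: V_N = 9.3 − 0.7 = 8.6 V, so I_R = 8.6/3.3 = 2.61 mA.
Check D₁: its anode-to-cathode voltage is 4.2 − 8.6 = -4.4 V < 0.7 V, so it is off. The assumption is consistent.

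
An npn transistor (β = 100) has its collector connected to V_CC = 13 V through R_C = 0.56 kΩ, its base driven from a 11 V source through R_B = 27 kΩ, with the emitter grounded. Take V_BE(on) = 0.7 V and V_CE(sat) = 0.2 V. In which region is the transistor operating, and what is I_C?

saturation; I_C ≈ 23 mA

Assume active: I_B = (11 − 0.7)/27 = 0.381 mA, giving I_C = β·I_B = 38.1 mA.
But then V_CE = 13 − 38.1×0.56 = -8.36 V < V_CE(sat) = 0.2 V — impossible in the active region.
So the transistor is saturated. With V_CE = 0.2 V, I_C = (V_CC − 0.2)/R_C = 12.8/0.56 = 22.9 mA.
Check: β·I_B = 38.1 mA > I_C = 22.9 mA, confirming saturation.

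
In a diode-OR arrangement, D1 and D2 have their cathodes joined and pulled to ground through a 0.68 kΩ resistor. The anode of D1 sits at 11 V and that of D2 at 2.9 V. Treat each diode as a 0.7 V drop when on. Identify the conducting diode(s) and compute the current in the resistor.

Assume both conduct. Then node N would need to be at both 11−0.7 = 10.3 V and 2.9−0.7 = 2.2 V, which is impossible.
Assume only D1 conducts: V_N = 11 − 0.7 = 10.3 V, so I_R = 10.3/0.68 = 15.1 mA.
Check D2: its anode-to-cathode voltage is 2.9 − 10.3 = -7.4 V < 0.7 V, so it is off. The assumption is consistent.

Only D1 conducts; I_R ≈ 15 mA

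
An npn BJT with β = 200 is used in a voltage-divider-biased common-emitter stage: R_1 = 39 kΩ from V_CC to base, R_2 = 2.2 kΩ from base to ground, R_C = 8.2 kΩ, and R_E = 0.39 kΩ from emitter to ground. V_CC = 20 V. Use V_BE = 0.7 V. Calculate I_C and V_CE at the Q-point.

I_C ≈ 0.91 mA, V_CE ≈ 12 V

Thevenize the base divider: V_Th = V_CC·R_2/(R_1+R_2) = 20×2.2/41.2 = 1.07 V, R_Th = R_1‖R_2 = 2.08 kΩ.
Base-emitter loop: V_Th = I_B·R_Th + V_BE + (β+1)I_B·R_E, so I_B = (1.07 − 0.7) / (2.08 + 201×0.39) = 0.00457 mA.
I_C = β·I_B = 200×0.00457 = 0.915 mA, and I_E = (β+1)I_B = 0.919 mA.
V_CE = V_CC − I_C·R_C − I_E·R_E = 20 − 0.915×8.2 − 0.919×0.39 = 12.1 V.
V_CE = 12.1 V > 0.2 V confirms active-region operation.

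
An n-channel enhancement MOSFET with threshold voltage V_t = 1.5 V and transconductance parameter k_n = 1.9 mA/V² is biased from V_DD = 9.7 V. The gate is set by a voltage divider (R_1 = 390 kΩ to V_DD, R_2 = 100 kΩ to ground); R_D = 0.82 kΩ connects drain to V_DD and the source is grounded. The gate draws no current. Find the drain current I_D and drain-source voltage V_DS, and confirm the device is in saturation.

I_D ≈ 0.22 mA, V_DS ≈ 9.5 V

V_G = V_DD·R_2/(R_1+R_2) = 9.7×100/490 = 1.98 V. With the source grounded, V_GS = V_G = 1.98 V.
Assume saturation: I_D = (k_n/2)(V_GS − V_t)² = (1.9/2)×(1.98 − 1.5)² = 0.95×0.48² = 0.219 mA.
V_DS = V_DD − I_D·R_D = 9.7 − 0.219×0.82 = 9.52 V.
Saturation requires V_DS ≥ V_GS − V_t = 0.48 V; 9.52 ≥ 0.48 ✓.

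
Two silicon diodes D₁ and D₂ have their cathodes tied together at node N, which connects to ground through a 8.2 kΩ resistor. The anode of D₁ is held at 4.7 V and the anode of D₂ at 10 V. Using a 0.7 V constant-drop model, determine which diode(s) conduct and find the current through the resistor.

Only D₂ conducts; I_R ≈ 1.1 mA

Assume both conduct. Then node N would need to be at both 4.7−0.7 = 4 V and 10−0.7 = 9.3 V, which is impossible.
Assume only D₂ conducts: V_N = 10 − 0.7 = 9.3 V, so I_R = 9.3/8.2 = 1.13 mA.
Check D₁: its anode-to-cathode voltage is 4.7 − 9.3 = -4.6 V < 0.7 V, so it is off. The assumption is consistent.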